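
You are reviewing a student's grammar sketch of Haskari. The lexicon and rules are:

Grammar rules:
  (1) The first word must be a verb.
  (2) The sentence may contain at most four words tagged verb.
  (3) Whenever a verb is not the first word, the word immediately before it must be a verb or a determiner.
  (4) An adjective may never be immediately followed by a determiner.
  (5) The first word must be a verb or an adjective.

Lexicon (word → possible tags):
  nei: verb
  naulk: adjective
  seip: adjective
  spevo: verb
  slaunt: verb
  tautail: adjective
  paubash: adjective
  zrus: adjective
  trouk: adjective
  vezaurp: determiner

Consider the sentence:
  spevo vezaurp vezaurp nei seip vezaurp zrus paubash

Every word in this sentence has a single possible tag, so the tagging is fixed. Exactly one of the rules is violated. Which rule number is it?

4

Fixed tagging: verb determiner determiner verb adjective determiner adjective adjective.
Checking each rule: R1 ✓, R2 ✓, R3 ✓, R4 ✗, R5 ✓.
Only rule 4 fails.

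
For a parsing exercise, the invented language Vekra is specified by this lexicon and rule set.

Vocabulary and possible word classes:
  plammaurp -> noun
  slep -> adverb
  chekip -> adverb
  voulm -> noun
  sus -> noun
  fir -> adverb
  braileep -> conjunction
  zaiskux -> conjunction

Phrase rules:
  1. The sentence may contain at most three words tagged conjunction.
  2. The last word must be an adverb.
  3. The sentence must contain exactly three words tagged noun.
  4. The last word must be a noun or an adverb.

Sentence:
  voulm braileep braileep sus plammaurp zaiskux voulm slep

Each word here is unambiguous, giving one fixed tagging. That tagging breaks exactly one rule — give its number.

Fixed tagging: noun conjunction conjunction noun noun conjunction noun adverb.
Rule check: R1 holds, R2 holds, R3 violated, R4 holds.
Only rule 3 fails.

3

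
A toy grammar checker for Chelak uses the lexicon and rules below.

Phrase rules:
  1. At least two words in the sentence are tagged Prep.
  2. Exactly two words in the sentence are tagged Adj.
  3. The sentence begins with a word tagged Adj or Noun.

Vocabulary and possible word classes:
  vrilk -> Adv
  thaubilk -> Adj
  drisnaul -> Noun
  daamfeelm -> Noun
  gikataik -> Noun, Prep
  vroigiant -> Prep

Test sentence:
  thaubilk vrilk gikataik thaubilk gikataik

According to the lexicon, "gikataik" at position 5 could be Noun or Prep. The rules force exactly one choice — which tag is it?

Candidates per position — 1:thaubilk {Adj}; 2:vrilk {Adv}; 3:gikataik {Noun,Prep}; 4:thaubilk {Adj}; 5:gikataik {Noun,Prep}.
At position 3, choosing Noun makes rule 1 impossible to satisfy; hence Prep.
At position 5, choosing Noun makes rule 1 impossible to satisfy; hence Prep.
The only consistent sequence is: Adj Adv Prep Adj Prep.
Check: rule 1 satisfied; rule 2 satisfied; rule 3 satisfied.

Prep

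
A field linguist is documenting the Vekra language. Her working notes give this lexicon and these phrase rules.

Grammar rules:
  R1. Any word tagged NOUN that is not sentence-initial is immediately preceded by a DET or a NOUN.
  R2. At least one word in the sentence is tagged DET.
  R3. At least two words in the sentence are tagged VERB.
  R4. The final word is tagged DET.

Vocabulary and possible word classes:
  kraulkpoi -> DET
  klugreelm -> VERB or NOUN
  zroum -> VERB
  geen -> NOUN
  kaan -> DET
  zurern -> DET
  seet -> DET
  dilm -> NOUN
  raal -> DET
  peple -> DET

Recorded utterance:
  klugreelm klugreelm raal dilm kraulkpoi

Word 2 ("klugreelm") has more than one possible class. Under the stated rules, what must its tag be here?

VERB

Candidates per position — 1:klugreelm {VERB,NOUN}; 2:klugreelm {VERB,NOUN}; 3:raal {DET}; 4:dilm {NOUN}; 5:kraulkpoi {DET}.
If word 1 were NOUN, no tagging could satisfy rule 3; so word 1 is VERB.
If word 2 were NOUN, no tagging could satisfy rule 1; so word 2 is VERB.
The unique satisfying tagging is: VERB VERB DET NOUN DET.
Checking: rule 1 ✓; rule 2 ✓; rule 3 ✓; rule 4 ✓.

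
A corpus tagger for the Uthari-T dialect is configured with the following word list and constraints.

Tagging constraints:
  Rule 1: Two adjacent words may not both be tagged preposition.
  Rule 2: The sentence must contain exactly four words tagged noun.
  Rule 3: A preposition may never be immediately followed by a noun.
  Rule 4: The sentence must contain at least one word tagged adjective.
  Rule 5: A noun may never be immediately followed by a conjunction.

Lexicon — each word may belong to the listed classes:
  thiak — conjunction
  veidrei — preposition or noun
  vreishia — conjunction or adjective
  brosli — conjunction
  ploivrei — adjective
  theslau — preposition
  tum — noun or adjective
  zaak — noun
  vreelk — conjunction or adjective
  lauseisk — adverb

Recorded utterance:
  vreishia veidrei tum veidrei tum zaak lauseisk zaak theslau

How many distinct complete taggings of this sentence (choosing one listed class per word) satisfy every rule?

Candidates per position — 1:vreishia {conjunction,adjective}; 2:veidrei {preposition,noun}; 3:tum {noun,adjective}; 4:veidrei {preposition,noun}; 5:tum {noun,adjective}; 6:zaak {noun}; 7:lauseisk {adverb}; 8:zaak {noun}; 9:theslau {preposition}.
There are 32 candidate sequences in total.
Checking each against the rules leaves 6 sequences.
Count = 6.

6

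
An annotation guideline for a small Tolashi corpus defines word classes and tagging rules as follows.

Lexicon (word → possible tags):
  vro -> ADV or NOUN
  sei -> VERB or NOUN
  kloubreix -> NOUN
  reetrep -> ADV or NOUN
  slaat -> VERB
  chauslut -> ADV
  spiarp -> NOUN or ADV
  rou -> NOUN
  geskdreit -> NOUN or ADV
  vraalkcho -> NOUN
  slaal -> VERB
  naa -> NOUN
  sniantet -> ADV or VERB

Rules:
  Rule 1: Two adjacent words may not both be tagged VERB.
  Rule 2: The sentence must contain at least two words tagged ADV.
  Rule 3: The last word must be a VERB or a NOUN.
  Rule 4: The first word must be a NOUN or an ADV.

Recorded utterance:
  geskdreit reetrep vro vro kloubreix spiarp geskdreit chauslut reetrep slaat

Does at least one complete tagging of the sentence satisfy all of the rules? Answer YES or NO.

YES

Candidates per position — 1:geskdreit {NOUN,ADV}; 2:reetrep {ADV,NOUN}; 3:vro {ADV,NOUN}; 4:vro {ADV,NOUN}; 5:kloubreix {NOUN}; 6:spiarp {NOUN,ADV}; 7:geskdreit {NOUN,ADV}; 8:chauslut {ADV}; 9:reetrep {ADV,NOUN}; 10:slaat {VERB}.
One satisfying assignment: ADV NOUN ADV ADV NOUN ADV NOUN ADV NOUN VERB.
Verifying each rule — rule 1 ok; rule 2 ok; rule 3 ok; rule 4 ok.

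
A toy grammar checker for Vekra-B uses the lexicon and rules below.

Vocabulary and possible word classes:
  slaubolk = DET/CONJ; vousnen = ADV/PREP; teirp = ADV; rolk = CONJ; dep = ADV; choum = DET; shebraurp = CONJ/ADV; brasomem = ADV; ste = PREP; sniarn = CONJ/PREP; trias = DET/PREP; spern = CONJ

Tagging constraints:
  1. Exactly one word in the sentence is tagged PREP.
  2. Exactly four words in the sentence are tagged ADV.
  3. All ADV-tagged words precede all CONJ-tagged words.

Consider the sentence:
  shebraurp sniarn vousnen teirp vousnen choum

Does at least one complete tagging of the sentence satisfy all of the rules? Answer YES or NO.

YES

Candidates per position — 1:shebraurp {CONJ,ADV}; 2:sniarn {CONJ,PREP}; 3:vousnen {ADV,PREP}; 4:teirp {ADV}; 5:vousnen {ADV,PREP}; 6:choum {DET}.
One satisfying assignment: ADV PREP ADV ADV ADV DET.
Rule-by-rule: rule 1 holds; rule 2 holds; rule 3 holds.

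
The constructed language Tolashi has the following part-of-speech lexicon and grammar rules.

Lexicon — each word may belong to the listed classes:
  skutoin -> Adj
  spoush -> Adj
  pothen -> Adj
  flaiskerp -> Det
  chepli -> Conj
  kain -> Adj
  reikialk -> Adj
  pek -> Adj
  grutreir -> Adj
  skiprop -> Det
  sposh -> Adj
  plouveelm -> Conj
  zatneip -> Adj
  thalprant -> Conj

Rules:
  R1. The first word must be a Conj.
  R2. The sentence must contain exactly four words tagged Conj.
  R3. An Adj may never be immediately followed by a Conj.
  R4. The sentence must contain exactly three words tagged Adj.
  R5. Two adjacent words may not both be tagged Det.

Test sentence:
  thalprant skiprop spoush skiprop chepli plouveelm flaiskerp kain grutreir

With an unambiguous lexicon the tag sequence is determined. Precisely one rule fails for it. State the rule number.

2

Fixed tagging: Conj Det Adj Det Conj Conj Det Adj Adj.
Rule check: R1 ok, R2 fails, R3 ok, R4 ok, R5 ok.
Only rule 2 fails.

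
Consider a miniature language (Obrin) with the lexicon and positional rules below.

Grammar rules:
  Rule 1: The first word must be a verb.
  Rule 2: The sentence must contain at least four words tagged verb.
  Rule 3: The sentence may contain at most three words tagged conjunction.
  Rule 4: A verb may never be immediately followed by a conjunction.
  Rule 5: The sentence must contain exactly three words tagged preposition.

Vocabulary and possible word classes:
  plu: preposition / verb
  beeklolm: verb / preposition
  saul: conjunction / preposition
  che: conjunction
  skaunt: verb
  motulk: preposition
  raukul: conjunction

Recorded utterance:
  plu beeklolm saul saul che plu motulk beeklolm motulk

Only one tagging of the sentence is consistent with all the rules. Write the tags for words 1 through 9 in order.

verb verb preposition conjunction conjunction verb preposition verb preposition

Candidates per position — 1:plu {preposition,verb}; 2:beeklolm {verb,preposition}; 3:saul {conjunction,preposition}; 4:saul {conjunction,preposition}; 5:che {conjunction}; 6:plu {preposition,verb}; 7:motulk {preposition}; 8:beeklolm {verb,preposition}; 9:motulk {preposition}.
Word 1 cannot be preposition — rule 1 would then fail for every completion. It is verb.
Word 2 cannot be preposition — rule 2 would then fail for every completion. It is verb.
Word 3 cannot be conjunction — rule 4 would then fail for every completion. It is preposition.
Word 4 cannot be preposition — rule 5 would then fail for every completion. It is conjunction.
Word 6 cannot be preposition — rule 2 would then fail for every completion. It is verb.
Word 8 cannot be preposition — rule 2 would then fail for every completion. It is verb.
That leaves exactly one tagging: verb verb preposition conjunction conjunction verb preposition verb preposition.
Rule-by-rule: rule 1 satisfied; rule 2 satisfied; rule 3 satisfied; rule 4 satisfied; rule 5 satisfied.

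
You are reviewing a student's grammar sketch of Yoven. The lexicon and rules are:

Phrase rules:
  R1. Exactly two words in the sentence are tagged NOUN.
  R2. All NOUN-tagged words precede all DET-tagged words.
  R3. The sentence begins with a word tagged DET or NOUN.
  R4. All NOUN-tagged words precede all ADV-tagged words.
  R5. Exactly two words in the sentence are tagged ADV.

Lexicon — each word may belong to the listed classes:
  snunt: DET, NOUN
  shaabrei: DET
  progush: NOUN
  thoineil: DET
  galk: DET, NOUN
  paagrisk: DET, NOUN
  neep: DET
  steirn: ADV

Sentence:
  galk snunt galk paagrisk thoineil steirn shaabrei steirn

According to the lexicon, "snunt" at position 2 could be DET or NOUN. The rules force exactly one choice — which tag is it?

Candidates per position — 1:galk {DET,NOUN}; 2:snunt {DET,NOUN}; 3:galk {DET,NOUN}; 4:paagrisk {DET,NOUN}; 5:thoineil {DET}; 6:steirn {ADV}; 7:shaabrei {DET}; 8:steirn {ADV}.
Position 2: the remaining choice is settled jointly with positions 1, 3, 4 — only NOUN at position 2 is part of a tagging that satisfies every rule.
That leaves exactly one tagging: NOUN NOUN DET DET DET ADV DET ADV.
Check: rule 1 ok; rule 2 ok; rule 3 ok; rule 4 ok; rule 5 ok.

NOUN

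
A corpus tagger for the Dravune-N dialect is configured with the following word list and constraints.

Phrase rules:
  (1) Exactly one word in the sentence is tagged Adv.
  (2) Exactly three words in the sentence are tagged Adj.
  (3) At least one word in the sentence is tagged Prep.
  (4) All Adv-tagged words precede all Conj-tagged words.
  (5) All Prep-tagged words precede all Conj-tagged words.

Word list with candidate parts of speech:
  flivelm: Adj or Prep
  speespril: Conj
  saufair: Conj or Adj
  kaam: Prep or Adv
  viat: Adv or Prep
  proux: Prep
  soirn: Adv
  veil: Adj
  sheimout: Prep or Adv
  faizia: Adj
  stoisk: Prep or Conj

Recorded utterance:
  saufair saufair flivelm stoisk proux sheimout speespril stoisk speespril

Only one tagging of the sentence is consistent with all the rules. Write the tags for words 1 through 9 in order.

Candidates per position — 1:saufair {Conj,Adj}; 2:saufair {Conj,Adj}; 3:flivelm {Adj,Prep}; 4:stoisk {Prep,Conj}; 5:proux {Prep}; 6:sheimout {Prep,Adv}; 7:speespril {Conj}; 8:stoisk {Prep,Conj}; 9:speespril {Conj}.
Position 1: tagging it Conj would leave rule 2 unsatisfiable, so it must be Adj.
Position 2: tagging it Conj would leave rule 2 unsatisfiable, so it must be Adj.
Position 3: tagging it Prep would leave rule 2 unsatisfiable, so it must be Adj.
Position 4: tagging it Conj would leave rule 5 unsatisfiable, so it must be Prep.
Position 6: tagging it Prep would leave rule 1 unsatisfiable, so it must be Adv.
Position 8: tagging it Prep would leave rule 5 unsatisfiable, so it must be Conj.
The unique satisfying tagging is: Adj Adj Adj Prep Prep Adv Conj Conj Conj.
Rule-by-rule: rule 1 ok; rule 2 ok; rule 3 ok; rule 4 ok; rule 5 ok.

Adj Adj Adj Prep Prep Adv Conj Conj Conj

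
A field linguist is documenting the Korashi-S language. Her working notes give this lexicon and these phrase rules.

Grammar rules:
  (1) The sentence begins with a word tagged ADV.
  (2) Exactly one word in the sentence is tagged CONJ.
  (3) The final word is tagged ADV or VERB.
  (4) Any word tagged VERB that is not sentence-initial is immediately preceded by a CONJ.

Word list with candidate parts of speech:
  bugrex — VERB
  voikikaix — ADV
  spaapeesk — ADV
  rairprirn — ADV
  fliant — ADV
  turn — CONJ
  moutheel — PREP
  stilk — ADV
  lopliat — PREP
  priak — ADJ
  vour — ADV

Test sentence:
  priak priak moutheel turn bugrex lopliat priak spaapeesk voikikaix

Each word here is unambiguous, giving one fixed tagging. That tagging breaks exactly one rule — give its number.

1

Fixed tagging: ADJ ADJ PREP CONJ VERB PREP ADJ ADV ADV.
Applying the rules: R1 fails, R2 ok, R3 ok, R4 ok.
Only rule 1 fails.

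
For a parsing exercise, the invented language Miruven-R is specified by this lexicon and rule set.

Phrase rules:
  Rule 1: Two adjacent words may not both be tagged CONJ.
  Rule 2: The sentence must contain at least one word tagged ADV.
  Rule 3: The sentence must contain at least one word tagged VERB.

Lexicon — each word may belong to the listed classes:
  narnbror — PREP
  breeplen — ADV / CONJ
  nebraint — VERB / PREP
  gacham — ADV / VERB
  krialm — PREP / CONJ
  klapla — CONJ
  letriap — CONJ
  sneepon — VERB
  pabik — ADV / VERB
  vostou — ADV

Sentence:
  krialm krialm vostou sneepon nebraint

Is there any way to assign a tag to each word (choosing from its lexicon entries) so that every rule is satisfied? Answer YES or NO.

YES

Candidates per position — 1:krialm {PREP,CONJ}; 2:krialm {PREP,CONJ}; 3:vostou {ADV}; 4:sneepon {VERB}; 5:nebraint {VERB,PREP}.
One satisfying assignment: CONJ PREP ADV VERB PREP.
Rule-by-rule: rule 1 ✓; rule 2 ✓; rule 3 ✓.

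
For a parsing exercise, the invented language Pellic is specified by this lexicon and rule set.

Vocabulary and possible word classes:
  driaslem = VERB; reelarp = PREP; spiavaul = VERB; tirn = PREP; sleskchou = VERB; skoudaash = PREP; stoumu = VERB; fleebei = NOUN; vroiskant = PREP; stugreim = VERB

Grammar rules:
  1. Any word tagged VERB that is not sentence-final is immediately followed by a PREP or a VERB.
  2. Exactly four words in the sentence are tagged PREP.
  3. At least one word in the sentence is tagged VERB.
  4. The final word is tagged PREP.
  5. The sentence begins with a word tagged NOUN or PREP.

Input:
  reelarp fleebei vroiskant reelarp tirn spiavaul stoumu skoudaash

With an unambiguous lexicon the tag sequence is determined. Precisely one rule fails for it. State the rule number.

2

Fixed tagging: PREP NOUN PREP PREP PREP VERB VERB PREP.
Applying the rules: R1 ok, R2 fails, R3 ok, R4 ok, R5 ok.
Only rule 2 fails.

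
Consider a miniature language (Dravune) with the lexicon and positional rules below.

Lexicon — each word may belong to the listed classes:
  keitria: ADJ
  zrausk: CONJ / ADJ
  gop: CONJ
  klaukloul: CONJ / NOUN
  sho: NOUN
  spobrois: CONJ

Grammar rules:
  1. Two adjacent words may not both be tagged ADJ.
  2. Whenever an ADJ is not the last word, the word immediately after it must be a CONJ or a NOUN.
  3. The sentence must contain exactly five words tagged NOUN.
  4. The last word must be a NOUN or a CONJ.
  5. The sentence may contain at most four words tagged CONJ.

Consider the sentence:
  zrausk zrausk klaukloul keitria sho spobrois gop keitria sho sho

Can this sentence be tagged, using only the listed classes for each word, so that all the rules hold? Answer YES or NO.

NO

Candidates per position — 1:zrausk {CONJ,ADJ}; 2:zrausk {CONJ,ADJ}; 3:klaukloul {CONJ,NOUN}; 4:keitria {ADJ}; 5:sho {NOUN}; 6:spobrois {CONJ}; 7:gop {CONJ}; 8:keitria {ADJ}; 9:sho {NOUN}; 10:sho {NOUN}.
Rule 3 cannot be satisfied by any choice of tags from the lexicon.
So there is no consistent tagging.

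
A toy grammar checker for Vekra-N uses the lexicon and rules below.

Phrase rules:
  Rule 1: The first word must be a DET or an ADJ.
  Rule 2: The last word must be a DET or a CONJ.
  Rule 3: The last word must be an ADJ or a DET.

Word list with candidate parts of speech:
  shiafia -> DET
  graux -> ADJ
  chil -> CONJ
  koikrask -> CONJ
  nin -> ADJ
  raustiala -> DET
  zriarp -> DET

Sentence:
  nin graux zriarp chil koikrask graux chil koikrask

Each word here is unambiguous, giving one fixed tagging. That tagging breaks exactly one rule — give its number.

3

Fixed tagging: ADJ ADJ DET CONJ CONJ ADJ CONJ CONJ.
Checking each rule: R1 ok, R2 ok, R3 fails.
Only rule 3 fails.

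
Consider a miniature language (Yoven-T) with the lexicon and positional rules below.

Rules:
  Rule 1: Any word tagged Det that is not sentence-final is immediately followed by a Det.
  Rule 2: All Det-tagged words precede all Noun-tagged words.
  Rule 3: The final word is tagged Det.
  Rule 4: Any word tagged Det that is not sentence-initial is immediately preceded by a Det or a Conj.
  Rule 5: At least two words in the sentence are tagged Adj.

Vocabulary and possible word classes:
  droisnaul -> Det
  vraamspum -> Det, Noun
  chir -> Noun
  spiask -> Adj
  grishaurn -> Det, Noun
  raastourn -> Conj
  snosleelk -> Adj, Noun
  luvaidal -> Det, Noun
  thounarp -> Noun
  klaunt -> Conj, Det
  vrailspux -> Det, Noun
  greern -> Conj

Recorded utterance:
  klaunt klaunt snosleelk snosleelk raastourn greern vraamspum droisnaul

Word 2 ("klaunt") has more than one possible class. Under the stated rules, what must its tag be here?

Candidates per position — 1:klaunt {Conj,Det}; 2:klaunt {Conj,Det}; 3:snosleelk {Adj,Noun}; 4:snosleelk {Adj,Noun}; 5:raastourn {Conj}; 6:greern {Conj}; 7:vraamspum {Det,Noun}; 8:droisnaul {Det}.
If word 1 were Det, no tagging could satisfy rule 1; so word 1 is Conj.
If word 2 were Det, no tagging could satisfy rule 1; so word 2 is Conj.
If word 3 were Noun, no tagging could satisfy rule 2; so word 3 is Adj.
If word 4 were Noun, no tagging could satisfy rule 2; so word 4 is Adj.
If word 7 were Noun, no tagging could satisfy rule 2; so word 7 is Det.
The only consistent sequence is: Conj Conj Adj Adj Conj Conj Det Det.
Rule-by-rule: rule 1 holds; rule 2 holds; rule 3 holds; rule 4 holds; rule 5 holds.

Conj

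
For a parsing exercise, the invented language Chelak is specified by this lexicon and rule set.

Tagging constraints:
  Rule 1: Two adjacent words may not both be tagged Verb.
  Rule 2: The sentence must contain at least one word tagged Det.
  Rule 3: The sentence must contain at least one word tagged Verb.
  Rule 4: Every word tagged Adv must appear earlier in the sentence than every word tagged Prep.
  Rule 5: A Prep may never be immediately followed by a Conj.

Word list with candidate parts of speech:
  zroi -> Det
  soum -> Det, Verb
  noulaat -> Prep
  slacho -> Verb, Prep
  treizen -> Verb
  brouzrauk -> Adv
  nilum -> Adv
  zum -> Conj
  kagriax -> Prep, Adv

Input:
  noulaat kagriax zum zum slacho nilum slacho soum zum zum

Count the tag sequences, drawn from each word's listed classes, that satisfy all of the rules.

Candidates per position — 1:noulaat {Prep}; 2:kagriax {Prep,Adv}; 3:zum {Conj}; 4:zum {Conj}; 5:slacho {Verb,Prep}; 6:nilum {Adv}; 7:slacho {Verb,Prep}; 8:soum {Det,Verb}; 9:zum {Conj}; 10:zum {Conj}.
There are 16 candidate sequences in total.
Rule 4 cannot be satisfied by any choice of tags from the lexicon.
So there is no consistent tagging.
Count = 0.

0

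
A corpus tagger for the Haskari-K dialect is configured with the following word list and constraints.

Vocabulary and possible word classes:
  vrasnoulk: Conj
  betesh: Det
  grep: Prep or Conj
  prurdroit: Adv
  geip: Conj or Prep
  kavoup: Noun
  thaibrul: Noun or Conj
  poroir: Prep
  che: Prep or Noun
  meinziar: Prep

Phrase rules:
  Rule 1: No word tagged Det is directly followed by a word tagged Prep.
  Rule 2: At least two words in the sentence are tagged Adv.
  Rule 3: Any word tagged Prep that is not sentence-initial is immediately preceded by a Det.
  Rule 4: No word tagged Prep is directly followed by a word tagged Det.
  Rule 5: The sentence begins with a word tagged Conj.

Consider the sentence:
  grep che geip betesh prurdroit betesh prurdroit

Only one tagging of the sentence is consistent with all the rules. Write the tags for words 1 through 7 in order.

Conj Noun Conj Det Adv Det Adv

Candidates per position — 1:grep {Prep,Conj}; 2:che {Prep,Noun}; 3:geip {Conj,Prep}; 4:betesh {Det}; 5:prurdroit {Adv}; 6:betesh {Det}; 7:prurdroit {Adv}.
Position 1: tagging it Prep would leave rule 5 unsatisfiable, so it must be Conj.
Position 2: tagging it Prep would leave rule 3 unsatisfiable, so it must be Noun.
Position 3: tagging it Prep would leave rule 3 unsatisfiable, so it must be Conj.
So the tagging must be: Conj Noun Conj Det Adv Det Adv.
Rule-by-rule: rule 1 ok; rule 2 ok; rule 3 ok; rule 4 ok; rule 5 ok.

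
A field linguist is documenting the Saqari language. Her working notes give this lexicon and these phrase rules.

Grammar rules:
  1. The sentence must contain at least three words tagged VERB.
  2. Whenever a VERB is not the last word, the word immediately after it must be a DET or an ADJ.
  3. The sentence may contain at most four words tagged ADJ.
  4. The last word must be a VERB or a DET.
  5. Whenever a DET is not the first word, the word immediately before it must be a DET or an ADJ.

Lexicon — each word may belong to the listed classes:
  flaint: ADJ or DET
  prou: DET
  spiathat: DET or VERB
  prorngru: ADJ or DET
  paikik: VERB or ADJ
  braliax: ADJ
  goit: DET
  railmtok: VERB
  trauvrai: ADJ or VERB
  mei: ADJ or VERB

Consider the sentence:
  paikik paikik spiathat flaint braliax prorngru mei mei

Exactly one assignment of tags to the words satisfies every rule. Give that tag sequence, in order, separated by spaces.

VERB ADJ VERB ADJ ADJ DET ADJ VERB

Candidates per position — 1:paikik {VERB,ADJ}; 2:paikik {VERB,ADJ}; 3:spiathat {DET,VERB}; 4:flaint {ADJ,DET}; 5:braliax {ADJ}; 6:prorngru {ADJ,DET}; 7:mei {ADJ,VERB}; 8:mei {ADJ,VERB}.
Position 8: tagging it ADJ would leave rule 4 unsatisfiable, so it must be VERB.
Position 7: tagging it VERB would leave rule 2 unsatisfiable, so it must be ADJ.
The remaining ambiguous positions (1, 2, 3, 4, 6) are resolved jointly — only one combination satisfies every rule.
The only consistent sequence is: VERB ADJ VERB ADJ ADJ DET ADJ VERB.
Checking: rule 1 ✓; rule 2 ✓; rule 3 ✓; rule 4 ✓; rule 5 ✓.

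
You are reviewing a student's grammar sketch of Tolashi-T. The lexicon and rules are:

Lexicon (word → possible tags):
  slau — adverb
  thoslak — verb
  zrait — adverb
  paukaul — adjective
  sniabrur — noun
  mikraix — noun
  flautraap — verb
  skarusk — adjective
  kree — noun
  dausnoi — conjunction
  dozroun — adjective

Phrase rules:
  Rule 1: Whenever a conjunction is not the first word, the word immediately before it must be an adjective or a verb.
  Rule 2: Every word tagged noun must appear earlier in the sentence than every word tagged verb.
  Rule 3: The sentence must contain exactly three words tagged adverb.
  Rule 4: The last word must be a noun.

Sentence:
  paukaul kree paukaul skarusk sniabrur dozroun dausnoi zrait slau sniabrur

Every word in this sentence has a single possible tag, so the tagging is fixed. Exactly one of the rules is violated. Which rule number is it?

3

Fixed tagging: adjective noun adjective adjective noun adjective conjunction adverb adverb noun.
Checking each rule: R1 holds, R2 holds, R3 violated, R4 holds.
Only rule 3 fails.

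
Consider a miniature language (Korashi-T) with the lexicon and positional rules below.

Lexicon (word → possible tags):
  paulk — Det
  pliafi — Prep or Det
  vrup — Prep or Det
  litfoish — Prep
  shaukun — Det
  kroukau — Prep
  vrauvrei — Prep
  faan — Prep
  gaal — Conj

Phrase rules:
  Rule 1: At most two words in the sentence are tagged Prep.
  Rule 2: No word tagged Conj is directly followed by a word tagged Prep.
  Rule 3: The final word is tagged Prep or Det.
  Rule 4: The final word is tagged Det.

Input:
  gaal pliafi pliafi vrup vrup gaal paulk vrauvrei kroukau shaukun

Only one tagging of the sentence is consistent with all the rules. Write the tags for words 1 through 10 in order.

Conj Det Det Det Det Conj Det Prep Prep Det

Candidates per position — 1:gaal {Conj}; 2:pliafi {Prep,Det}; 3:pliafi {Prep,Det}; 4:vrup {Prep,Det}; 5:vrup {Prep,Det}; 6:gaal {Conj}; 7:paulk {Det}; 8:vrauvrei {Prep}; 9:kroukau {Prep}; 10:shaukun {Det}.
If word 2 were Prep, no tagging could satisfy rule 1; so word 2 is Det.
If word 3 were Prep, no tagging could satisfy rule 1; so word 3 is Det.
If word 4 were Prep, no tagging could satisfy rule 1; so word 4 is Det.
If word 5 were Prep, no tagging could satisfy rule 1; so word 5 is Det.
That leaves exactly one tagging: Conj Det Det Det Det Conj Det Prep Prep Det.
Rule-by-rule: rule 1 satisfied; rule 2 satisfied; rule 3 satisfied; rule 4 satisfied.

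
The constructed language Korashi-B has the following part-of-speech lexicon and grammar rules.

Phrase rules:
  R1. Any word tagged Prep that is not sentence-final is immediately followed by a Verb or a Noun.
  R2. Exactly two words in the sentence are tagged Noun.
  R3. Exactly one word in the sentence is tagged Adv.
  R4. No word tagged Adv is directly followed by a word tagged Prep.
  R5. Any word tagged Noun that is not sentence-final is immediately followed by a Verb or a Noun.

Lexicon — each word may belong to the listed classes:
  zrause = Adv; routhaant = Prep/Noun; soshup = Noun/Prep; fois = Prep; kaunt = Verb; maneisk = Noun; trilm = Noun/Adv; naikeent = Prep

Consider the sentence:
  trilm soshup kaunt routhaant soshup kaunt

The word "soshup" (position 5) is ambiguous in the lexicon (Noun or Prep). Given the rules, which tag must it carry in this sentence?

Noun

Candidates per position — 1:trilm {Noun,Adv}; 2:soshup {Noun,Prep}; 3:kaunt {Verb}; 4:routhaant {Prep,Noun}; 5:soshup {Noun,Prep}; 6:kaunt {Verb}.
Position 1: tagging it Noun would leave rule 3 unsatisfiable, so it must be Adv.
Position 2: tagging it Prep would leave rule 4 unsatisfiable, so it must be Noun.
Position 5: the remaining choice is settled jointly with positions 4 — only Noun at position 5 is part of a tagging that satisfies every rule.
The only consistent sequence is: Adv Noun Verb Prep Noun Verb.
Rule-by-rule: rule 1 ✓; rule 2 ✓; rule 3 ✓; rule 4 ✓; rule 5 ✓.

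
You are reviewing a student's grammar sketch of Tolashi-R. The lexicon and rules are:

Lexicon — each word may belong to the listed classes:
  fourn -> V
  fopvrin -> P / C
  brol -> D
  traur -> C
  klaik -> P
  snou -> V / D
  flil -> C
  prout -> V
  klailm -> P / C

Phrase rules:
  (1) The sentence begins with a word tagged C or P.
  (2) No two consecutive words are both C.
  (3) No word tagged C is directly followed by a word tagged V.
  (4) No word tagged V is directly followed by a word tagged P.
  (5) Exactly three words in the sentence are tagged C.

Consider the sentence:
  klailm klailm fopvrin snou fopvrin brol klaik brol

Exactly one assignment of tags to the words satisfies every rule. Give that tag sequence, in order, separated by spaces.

C P C D C D P D

Candidates per position — 1:klailm {P,C}; 2:klailm {P,C}; 3:fopvrin {P,C}; 4:snou {V,D}; 5:fopvrin {P,C}; 6:brol {D}; 7:klaik {P}; 8:brol {D}.
The remaining ambiguous positions (1, 2, 3, 4, 5) are resolved jointly — only one combination satisfies every rule.
That leaves exactly one tagging: C P C D C D P D.
Check: rule 1 satisfied; rule 2 satisfied; rule 3 satisfied; rule 4 satisfied; rule 5 satisfied.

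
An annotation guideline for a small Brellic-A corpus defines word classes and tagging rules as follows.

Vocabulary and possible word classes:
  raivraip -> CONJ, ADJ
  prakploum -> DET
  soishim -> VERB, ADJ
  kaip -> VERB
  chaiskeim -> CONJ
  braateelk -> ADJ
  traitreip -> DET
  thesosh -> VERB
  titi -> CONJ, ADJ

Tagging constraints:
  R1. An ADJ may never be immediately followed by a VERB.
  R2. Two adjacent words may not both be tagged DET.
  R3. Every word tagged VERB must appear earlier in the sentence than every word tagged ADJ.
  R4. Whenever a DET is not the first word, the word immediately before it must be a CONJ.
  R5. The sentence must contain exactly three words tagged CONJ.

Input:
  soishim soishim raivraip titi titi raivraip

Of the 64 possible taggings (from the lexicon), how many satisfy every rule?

Candidates per position — 1:soishim {VERB,ADJ}; 2:soishim {VERB,ADJ}; 3:raivraip {CONJ,ADJ}; 4:titi {CONJ,ADJ}; 5:titi {CONJ,ADJ}; 6:raivraip {CONJ,ADJ}.
There are 64 candidate sequences in total.
Checking each against the rules leaves 12 sequences.
Count = 12.

12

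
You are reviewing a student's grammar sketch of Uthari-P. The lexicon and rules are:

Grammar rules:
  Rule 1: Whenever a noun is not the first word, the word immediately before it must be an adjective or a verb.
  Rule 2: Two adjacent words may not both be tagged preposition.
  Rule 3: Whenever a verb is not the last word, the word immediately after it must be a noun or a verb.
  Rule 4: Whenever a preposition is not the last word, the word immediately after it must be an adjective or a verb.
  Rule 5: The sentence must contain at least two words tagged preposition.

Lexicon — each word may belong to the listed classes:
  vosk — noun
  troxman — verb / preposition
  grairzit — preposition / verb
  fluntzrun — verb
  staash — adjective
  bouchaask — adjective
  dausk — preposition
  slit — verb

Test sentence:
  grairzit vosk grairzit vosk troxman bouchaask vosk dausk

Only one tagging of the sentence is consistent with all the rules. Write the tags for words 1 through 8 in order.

Candidates per position — 1:grairzit {preposition,verb}; 2:vosk {noun}; 3:grairzit {preposition,verb}; 4:vosk {noun}; 5:troxman {verb,preposition}; 6:bouchaask {adjective}; 7:vosk {noun}; 8:dausk {preposition}.
Position 1: preposition is ruled out by rule 1; that leaves verb.
Position 3: preposition is ruled out by rule 1; that leaves verb.
Position 5: verb is ruled out by rule 3; that leaves preposition.
The only consistent sequence is: verb noun verb noun preposition adjective noun preposition.
Rule-by-rule: rule 1 satisfied; rule 2 satisfied; rule 3 satisfied; rule 4 satisfied; rule 5 satisfied.

verb noun verb noun preposition adjective noun preposition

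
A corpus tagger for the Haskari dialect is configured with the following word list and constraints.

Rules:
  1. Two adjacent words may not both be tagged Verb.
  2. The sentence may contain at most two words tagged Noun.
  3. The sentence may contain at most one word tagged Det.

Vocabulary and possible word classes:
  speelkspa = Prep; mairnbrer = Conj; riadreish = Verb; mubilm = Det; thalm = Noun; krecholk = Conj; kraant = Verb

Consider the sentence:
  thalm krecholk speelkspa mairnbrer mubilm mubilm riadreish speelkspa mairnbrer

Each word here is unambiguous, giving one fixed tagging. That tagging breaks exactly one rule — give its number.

3

Fixed tagging: Noun Conj Prep Conj Det Det Verb Prep Conj.
Applying the rules: R1 ✓, R2 ✓, R3 ✗.
Only rule 3 fails.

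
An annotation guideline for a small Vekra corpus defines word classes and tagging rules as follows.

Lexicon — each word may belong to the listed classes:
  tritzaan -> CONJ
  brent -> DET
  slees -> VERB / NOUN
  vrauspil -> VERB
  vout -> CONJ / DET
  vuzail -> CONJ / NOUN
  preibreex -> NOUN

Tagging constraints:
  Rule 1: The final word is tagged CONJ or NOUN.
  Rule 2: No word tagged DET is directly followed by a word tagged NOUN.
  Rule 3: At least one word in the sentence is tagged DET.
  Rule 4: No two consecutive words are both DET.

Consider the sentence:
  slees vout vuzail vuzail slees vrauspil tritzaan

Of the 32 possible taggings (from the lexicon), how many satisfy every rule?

8

Candidates per position — 1:slees {VERB,NOUN}; 2:vout {CONJ,DET}; 3:vuzail {CONJ,NOUN}; 4:vuzail {CONJ,NOUN}; 5:slees {VERB,NOUN}; 6:vrauspil {VERB}; 7:tritzaan {CONJ}.
There are 32 candidate sequences in total.
Checking each against the rules leaves 8 sequences.
Count = 8.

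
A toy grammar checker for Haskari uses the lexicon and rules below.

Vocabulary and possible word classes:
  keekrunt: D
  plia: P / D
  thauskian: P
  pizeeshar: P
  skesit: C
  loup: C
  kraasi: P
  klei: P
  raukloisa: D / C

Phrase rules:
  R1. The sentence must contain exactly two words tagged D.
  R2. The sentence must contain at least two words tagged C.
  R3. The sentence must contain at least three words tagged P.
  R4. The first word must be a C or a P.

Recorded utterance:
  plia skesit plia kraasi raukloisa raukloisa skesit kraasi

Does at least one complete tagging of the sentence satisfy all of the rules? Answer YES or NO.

Candidates per position — 1:plia {P,D}; 2:skesit {C}; 3:plia {P,D}; 4:kraasi {P}; 5:raukloisa {D,C}; 6:raukloisa {D,C}; 7:skesit {C}; 8:kraasi {P}.
One satisfying assignment: P C D P D C C P.
Checking: rule 1 holds; rule 2 holds; rule 3 holds; rule 4 holds.

YES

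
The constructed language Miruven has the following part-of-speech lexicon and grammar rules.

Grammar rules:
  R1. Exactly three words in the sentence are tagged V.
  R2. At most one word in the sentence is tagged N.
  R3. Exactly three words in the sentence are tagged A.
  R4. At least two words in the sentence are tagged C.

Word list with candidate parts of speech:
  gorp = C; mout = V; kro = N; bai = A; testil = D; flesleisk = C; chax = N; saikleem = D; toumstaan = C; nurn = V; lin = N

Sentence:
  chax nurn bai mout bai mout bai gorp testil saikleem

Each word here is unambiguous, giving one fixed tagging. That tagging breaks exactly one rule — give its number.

4

Fixed tagging: N V A V A V A C D D.
Checking each rule: R1 holds, R2 holds, R3 holds, R4 violated.
Only rule 4 fails.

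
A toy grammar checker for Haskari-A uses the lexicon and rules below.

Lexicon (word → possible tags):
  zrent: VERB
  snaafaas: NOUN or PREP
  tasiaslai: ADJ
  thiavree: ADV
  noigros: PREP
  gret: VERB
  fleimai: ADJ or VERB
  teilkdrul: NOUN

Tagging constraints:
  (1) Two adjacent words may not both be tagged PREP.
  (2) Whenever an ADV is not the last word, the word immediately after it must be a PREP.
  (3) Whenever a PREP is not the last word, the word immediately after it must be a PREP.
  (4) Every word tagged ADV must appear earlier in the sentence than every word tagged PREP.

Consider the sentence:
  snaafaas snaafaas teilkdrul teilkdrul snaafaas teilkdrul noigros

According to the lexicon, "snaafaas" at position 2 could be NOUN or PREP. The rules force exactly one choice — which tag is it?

NOUN

Candidates per position — 1:snaafaas {NOUN,PREP}; 2:snaafaas {NOUN,PREP}; 3:teilkdrul {NOUN}; 4:teilkdrul {NOUN}; 5:snaafaas {NOUN,PREP}; 6:teilkdrul {NOUN}; 7:noigros {PREP}.
Position 1: tagging it PREP would leave rule 3 unsatisfiable, so it must be NOUN.
Position 2: tagging it PREP would leave rule 3 unsatisfiable, so it must be NOUN.
Position 5: tagging it PREP would leave rule 3 unsatisfiable, so it must be NOUN.
So the tagging must be: NOUN NOUN NOUN NOUN NOUN NOUN PREP.
Verifying each rule — rule 1 ✓; rule 2 ✓; rule 3 ✓; rule 4 ✓.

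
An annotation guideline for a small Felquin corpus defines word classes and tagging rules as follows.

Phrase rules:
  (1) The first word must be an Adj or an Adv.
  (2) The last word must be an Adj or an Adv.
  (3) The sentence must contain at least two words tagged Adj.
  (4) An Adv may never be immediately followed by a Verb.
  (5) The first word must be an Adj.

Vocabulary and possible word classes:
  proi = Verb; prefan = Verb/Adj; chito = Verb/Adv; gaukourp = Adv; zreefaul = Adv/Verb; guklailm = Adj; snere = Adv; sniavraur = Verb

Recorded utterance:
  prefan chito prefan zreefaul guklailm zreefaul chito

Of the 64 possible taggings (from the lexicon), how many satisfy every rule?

12

Candidates per position — 1:prefan {Verb,Adj}; 2:chito {Verb,Adv}; 3:prefan {Verb,Adj}; 4:zreefaul {Adv,Verb}; 5:guklailm {Adj}; 6:zreefaul {Adv,Verb}; 7:chito {Verb,Adv}.
There are 64 candidate sequences in total.
Checking each against the rules leaves 12 sequences.
Count = 12.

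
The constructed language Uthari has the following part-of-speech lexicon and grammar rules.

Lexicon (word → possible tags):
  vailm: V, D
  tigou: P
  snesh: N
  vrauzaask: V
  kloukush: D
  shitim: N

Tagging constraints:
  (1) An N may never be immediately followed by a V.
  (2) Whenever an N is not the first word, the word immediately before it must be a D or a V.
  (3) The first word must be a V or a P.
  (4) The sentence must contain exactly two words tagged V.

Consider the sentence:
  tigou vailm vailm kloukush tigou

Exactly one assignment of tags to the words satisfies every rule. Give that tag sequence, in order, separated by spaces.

Candidates per position — 1:tigou {P}; 2:vailm {V,D}; 3:vailm {V,D}; 4:kloukush {D}; 5:tigou {P}.
Position 2: D is ruled out by rule 4; that leaves V.
Position 3: D is ruled out by rule 4; that leaves V.
That leaves exactly one tagging: P V V D P.
Verifying each rule — rule 1 satisfied; rule 2 satisfied; rule 3 satisfied; rule 4 satisfied.

P V V D P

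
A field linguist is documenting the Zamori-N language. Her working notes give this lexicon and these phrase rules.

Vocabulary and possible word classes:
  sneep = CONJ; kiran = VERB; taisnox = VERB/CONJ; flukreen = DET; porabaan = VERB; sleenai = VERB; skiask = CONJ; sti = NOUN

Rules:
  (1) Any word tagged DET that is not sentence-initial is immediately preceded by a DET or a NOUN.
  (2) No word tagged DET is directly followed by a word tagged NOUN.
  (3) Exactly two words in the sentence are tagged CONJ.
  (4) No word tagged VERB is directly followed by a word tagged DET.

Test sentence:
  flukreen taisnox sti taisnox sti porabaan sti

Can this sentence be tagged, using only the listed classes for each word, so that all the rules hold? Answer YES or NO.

Candidates per position — 1:flukreen {DET}; 2:taisnox {VERB,CONJ}; 3:sti {NOUN}; 4:taisnox {VERB,CONJ}; 5:sti {NOUN}; 6:porabaan {VERB}; 7:sti {NOUN}.
One satisfying assignment: DET CONJ NOUN CONJ NOUN VERB NOUN.
Rule-by-rule: rule 1 ✓; rule 2 ✓; rule 3 ✓; rule 4 ✓.

YES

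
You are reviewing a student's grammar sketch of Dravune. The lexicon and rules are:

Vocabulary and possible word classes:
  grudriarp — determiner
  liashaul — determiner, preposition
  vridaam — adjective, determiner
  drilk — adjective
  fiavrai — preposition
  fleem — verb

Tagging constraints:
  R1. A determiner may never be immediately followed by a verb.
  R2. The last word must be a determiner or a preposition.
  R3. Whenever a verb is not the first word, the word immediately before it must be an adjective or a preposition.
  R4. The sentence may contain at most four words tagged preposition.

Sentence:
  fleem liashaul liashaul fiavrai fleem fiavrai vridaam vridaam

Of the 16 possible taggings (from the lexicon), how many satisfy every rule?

8

Candidates per position — 1:fleem {verb}; 2:liashaul {determiner,preposition}; 3:liashaul {determiner,preposition}; 4:fiavrai {preposition}; 5:fleem {verb}; 6:fiavrai {preposition}; 7:vridaam {adjective,determiner}; 8:vridaam {adjective,determiner}.
There are 16 candidate sequences in total.
Checking each against the rules leaves 8 sequences.
Count = 8.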